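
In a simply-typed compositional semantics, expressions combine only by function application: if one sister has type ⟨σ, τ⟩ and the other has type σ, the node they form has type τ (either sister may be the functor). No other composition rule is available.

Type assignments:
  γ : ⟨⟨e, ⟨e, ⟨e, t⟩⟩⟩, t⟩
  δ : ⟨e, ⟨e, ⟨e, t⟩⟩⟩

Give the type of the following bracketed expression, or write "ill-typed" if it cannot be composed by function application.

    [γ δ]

[γ δ]: ⟨⟨e, ⟨e, ⟨e, t⟩⟩⟩, t⟩ applied to ⟨e, ⟨e, ⟨e, t⟩⟩⟩ yields t.

t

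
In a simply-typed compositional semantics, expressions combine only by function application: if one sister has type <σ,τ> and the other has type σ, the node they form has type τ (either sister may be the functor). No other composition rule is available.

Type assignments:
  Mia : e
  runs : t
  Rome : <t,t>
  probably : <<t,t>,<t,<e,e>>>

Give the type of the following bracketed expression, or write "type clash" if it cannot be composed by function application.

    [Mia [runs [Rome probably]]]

e

[Rome probably]: functor probably : <<t,t>,<t,<e,e>>>, argument Rome : <t,t>; result <t,<e,e>>.
[runs [Rome probably]]: functor [Rome probably] : <t,<e,e>>, argument runs : t; result <e,e>.
[Mia [runs [Rome probably]]]: functor [runs [Rome probably]] : <e,e>, argument Mia : e; result e.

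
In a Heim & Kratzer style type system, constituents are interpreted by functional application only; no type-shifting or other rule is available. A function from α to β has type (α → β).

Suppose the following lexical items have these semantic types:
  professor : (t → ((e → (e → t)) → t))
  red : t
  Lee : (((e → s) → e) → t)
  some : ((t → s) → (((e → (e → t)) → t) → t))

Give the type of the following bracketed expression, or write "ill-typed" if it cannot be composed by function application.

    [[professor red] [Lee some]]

[professor red]: (t → ((e → (e → t)) → t)) applied to t yields ((e → (e → t)) → t).
[Lee some]: (((e → s) → e) → t) with ((t → s) → (((e → (e → t)) → t) → t)) — neither is a function whose domain matches the other; composition fails here.

ill-typed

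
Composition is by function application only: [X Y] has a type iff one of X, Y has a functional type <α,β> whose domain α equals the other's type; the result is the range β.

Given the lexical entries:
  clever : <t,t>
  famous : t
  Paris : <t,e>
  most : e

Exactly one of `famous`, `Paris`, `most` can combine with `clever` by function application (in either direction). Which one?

famous — combines: clever : <t,t> takes famous : t as argument, giving t.
Paris : <t,e> — neither side's domain matches the other.
most : e — neither side's domain matches the other.

famous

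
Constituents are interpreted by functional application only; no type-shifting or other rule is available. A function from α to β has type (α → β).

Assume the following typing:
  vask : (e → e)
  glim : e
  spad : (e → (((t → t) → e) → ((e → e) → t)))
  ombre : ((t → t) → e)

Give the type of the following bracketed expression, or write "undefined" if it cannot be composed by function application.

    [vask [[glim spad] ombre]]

t

At [glim spad], spad : (e → (((t → t) → e) → ((e → e) → t))) takes glim : e, giving (((t → t) → e) → ((e → e) → t)).
At [[glim spad] ombre], [glim spad] : (((t → t) → e) → ((e → e) → t)) takes ombre : ((t → t) → e), giving ((e → e) → t).
At [vask [[glim spad] ombre]], [[glim spad] ombre] : ((e → e) → t) takes vask : (e → e), giving t.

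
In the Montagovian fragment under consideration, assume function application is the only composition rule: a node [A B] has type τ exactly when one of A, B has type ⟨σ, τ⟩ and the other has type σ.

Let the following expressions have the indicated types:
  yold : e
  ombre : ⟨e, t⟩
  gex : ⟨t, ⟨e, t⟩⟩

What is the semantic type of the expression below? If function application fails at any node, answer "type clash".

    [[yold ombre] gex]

[yold ombre]: ombre is ⟨e, t⟩, yold is e; result t.
[[yold ombre] gex]: gex is ⟨t, ⟨e, t⟩⟩, [yold ombre] is t; result ⟨e, t⟩.

⟨e, t⟩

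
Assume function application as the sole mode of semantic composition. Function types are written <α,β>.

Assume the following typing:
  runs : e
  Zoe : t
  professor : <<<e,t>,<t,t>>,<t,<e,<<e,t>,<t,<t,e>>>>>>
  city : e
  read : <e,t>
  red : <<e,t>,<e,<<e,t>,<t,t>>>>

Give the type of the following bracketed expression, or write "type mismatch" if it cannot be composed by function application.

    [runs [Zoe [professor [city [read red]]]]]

At [read red], red : <<e,t>,<e,<<e,t>,<t,t>>>> takes read : <e,t>, giving <e,<<e,t>,<t,t>>>.
At [city [read red]], [read red] : <e,<<e,t>,<t,t>>> takes city : e, giving <<e,t>,<t,t>>.
At [professor [city [read red]]], professor : <<<e,t>,<t,t>>,<t,<e,<<e,t>,<t,<t,e>>>>>> takes [city [read red]] : <<e,t>,<t,t>>, giving <t,<e,<<e,t>,<t,<t,e>>>>>.
At [Zoe [professor [city [read red]]]], [professor [city [read red]]] : <t,<e,<<e,t>,<t,<t,e>>>>> takes Zoe : t, giving <e,<<e,t>,<t,<t,e>>>>.
At [runs [Zoe [professor [city [read red]]]]], [Zoe [professor [city [read red]]]] : <e,<<e,t>,<t,<t,e>>>> takes runs : e, giving <<e,t>,<t,<t,e>>>.

<<e,t>,<t,<t,e>>>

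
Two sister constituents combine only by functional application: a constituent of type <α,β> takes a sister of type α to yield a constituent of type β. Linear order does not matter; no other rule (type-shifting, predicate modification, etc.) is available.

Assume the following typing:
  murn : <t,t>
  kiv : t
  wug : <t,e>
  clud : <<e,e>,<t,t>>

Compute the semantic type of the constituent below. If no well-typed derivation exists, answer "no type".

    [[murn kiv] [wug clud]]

no type

[murn kiv]: murn is <t,t>, kiv is t; result t.
[wug clud]: <t,e> with <<e,e>,<t,t>> — neither is a function whose domain matches the other; composition fails here.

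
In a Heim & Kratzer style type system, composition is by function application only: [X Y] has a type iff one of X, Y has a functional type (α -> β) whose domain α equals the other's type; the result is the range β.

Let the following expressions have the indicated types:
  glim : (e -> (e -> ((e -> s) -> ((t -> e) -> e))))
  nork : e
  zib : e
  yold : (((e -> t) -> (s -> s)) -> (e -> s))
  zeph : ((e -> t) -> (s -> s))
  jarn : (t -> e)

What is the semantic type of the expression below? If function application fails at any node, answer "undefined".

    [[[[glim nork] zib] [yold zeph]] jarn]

[glim nork]: functor glim : (e -> (e -> ((e -> s) -> ((t -> e) -> e)))), argument nork : e; result (e -> ((e -> s) -> ((t -> e) -> e))).
[[glim nork] zib]: functor [glim nork] : (e -> ((e -> s) -> ((t -> e) -> e))), argument zib : e; result ((e -> s) -> ((t -> e) -> e)).
[yold zeph]: functor yold : (((e -> t) -> (s -> s)) -> (e -> s)), argument zeph : ((e -> t) -> (s -> s)); result (e -> s).
[[[glim nork] zib] [yold zeph]]: functor [[glim nork] zib] : ((e -> s) -> ((t -> e) -> e)), argument [yold zeph] : (e -> s); result ((t -> e) -> e).
[[[[glim nork] zib] [yold zeph]] jarn]: functor [[[glim nork] zib] [yold zeph]] : ((t -> e) -> e), argument jarn : (t -> e); result e.

e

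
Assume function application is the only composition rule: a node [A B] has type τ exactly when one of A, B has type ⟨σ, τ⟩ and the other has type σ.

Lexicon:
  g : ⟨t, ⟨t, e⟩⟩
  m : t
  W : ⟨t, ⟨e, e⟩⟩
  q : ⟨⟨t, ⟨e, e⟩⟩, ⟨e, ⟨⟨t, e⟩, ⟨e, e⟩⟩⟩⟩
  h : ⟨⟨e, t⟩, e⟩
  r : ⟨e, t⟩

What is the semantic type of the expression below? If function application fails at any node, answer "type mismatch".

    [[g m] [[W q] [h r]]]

⟨e, e⟩

[g m]: ⟨t, ⟨t, e⟩⟩ applied to t yields ⟨t, e⟩.
[W q]: ⟨⟨t, ⟨e, e⟩⟩, ⟨e, ⟨⟨t, e⟩, ⟨e, e⟩⟩⟩⟩ applied to ⟨t, ⟨e, e⟩⟩ yields ⟨e, ⟨⟨t, e⟩, ⟨e, e⟩⟩⟩.
[h r]: ⟨⟨e, t⟩, e⟩ applied to ⟨e, t⟩ yields e.
[[W q] [h r]]: ⟨e, ⟨⟨t, e⟩, ⟨e, e⟩⟩⟩ applied to e yields ⟨⟨t, e⟩, ⟨e, e⟩⟩.
[[g m] [[W q] [h r]]]: ⟨⟨t, e⟩, ⟨e, e⟩⟩ applied to ⟨t, e⟩ yields ⟨e, e⟩.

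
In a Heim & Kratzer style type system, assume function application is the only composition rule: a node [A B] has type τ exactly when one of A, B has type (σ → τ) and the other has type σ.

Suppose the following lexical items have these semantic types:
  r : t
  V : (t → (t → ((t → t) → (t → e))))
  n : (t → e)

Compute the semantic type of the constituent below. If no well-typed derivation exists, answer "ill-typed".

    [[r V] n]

ill-typed

[r V]: functor V : (t → (t → ((t → t) → (t → e)))), argument r : t; result (t → ((t → t) → (t → e))).
[[r V] n]: (t → ((t → t) → (t → e))) and (t → e) cannot combine by function application — type clash.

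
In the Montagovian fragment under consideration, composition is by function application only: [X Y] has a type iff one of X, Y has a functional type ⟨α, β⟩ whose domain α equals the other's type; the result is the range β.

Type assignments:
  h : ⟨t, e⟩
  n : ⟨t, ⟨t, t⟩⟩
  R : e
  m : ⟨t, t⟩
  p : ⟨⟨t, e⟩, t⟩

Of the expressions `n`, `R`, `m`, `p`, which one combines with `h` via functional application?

n : ⟨t, ⟨t, t⟩⟩ — h needs t; n needs t; neither fits.
R : e — h needs t; R needs nothing (atomic); neither fits.
m : ⟨t, t⟩ — h needs t; m needs t; neither fits.
p — combines: p : ⟨⟨t, e⟩, t⟩ takes h : ⟨t, e⟩ as argument, giving t.

p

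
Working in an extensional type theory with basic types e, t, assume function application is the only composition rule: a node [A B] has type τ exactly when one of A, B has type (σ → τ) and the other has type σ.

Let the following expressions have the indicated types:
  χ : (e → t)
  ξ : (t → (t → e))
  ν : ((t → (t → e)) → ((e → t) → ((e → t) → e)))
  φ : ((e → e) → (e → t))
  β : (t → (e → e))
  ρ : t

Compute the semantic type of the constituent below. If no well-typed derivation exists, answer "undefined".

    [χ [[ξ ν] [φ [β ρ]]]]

e

At [ξ ν], ν : ((t → (t → e)) → ((e → t) → ((e → t) → e))) takes ξ : (t → (t → e)), giving ((e → t) → ((e → t) → e)).
At [β ρ], β : (t → (e → e)) takes ρ : t, giving (e → e).
At [φ [β ρ]], φ : ((e → e) → (e → t)) takes [β ρ] : (e → e), giving (e → t).
At [[ξ ν] [φ [β ρ]]], [ξ ν] : ((e → t) → ((e → t) → e)) takes [φ [β ρ]] : (e → t), giving ((e → t) → e).
At [χ [[ξ ν] [φ [β ρ]]]], [[ξ ν] [φ [β ρ]]] : ((e → t) → e) takes χ : (e → t), giving e.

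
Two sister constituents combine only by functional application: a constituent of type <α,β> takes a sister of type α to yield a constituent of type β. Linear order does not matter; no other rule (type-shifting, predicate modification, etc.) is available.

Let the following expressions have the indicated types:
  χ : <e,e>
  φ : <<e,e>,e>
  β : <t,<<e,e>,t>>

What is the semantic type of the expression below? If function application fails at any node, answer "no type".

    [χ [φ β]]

no type

[φ β]: <<e,e>,e> with <t,<<e,e>,t>> — neither is a function whose domain matches the other; composition fails here.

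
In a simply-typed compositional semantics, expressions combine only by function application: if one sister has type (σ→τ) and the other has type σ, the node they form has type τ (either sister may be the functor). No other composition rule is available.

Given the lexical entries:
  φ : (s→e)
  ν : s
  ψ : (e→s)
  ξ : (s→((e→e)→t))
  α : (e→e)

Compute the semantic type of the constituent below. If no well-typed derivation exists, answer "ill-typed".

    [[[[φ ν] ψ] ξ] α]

t

[φ ν]: functor φ : (s→e), argument ν : s; result e.
[[φ ν] ψ]: functor ψ : (e→s), argument [φ ν] : e; result s.
[[[φ ν] ψ] ξ]: functor ξ : (s→((e→e)→t)), argument [[φ ν] ψ] : s; result ((e→e)→t).
[[[[φ ν] ψ] ξ] α]: functor [[[φ ν] ψ] ξ] : ((e→e)→t), argument α : (e→e); result t.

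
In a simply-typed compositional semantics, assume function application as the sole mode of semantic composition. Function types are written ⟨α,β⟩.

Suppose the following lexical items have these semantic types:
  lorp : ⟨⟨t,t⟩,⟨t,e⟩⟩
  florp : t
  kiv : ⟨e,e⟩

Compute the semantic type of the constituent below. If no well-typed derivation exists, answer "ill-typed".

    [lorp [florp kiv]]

ill-typed

At [florp kiv]: neither t nor ⟨e,e⟩ can take the other as argument; the node is ill-typed.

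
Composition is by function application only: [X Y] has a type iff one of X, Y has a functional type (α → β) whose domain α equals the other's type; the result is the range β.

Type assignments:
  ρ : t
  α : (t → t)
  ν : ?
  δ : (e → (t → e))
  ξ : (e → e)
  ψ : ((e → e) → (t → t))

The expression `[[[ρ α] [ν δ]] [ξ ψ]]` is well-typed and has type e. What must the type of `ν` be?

((e → (t → e)) → (t → ((t → t) → e)))

[[[ρ α] [ν δ]] [ξ ψ]] is required to be e. [ξ ψ] : (t → t) cannot yield e as functor, so [[ρ α] [ν δ]] : ((t → t) → e).
[[ρ α] [ν δ]] is required to be ((t → t) → e). [ρ α] : t cannot yield ((t → t) → e) as functor, so [ν δ] : (t → ((t → t) → e)).
[ν δ] is required to be (t → ((t → t) → e)). δ : (e → (t → e)) cannot yield (t → ((t → t) → e)) as functor, so ν : ((e → (t → e)) → (t → ((t → t) → e))).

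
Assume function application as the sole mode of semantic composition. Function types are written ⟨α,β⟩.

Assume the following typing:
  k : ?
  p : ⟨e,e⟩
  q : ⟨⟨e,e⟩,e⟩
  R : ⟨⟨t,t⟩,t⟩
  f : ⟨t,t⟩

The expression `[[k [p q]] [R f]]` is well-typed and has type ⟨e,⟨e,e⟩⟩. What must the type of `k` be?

For [[k [p q]] [R f]] to have type ⟨e,⟨e,e⟩⟩ with [R f] of type t, [k [p q]] must be the function: [k [p q]] : ⟨t,⟨e,⟨e,e⟩⟩⟩.
For [k [p q]] to have type ⟨t,⟨e,⟨e,e⟩⟩⟩ with [p q] of type e, k must be the function: k : ⟨e,⟨t,⟨e,⟨e,e⟩⟩⟩⟩.

⟨e,⟨t,⟨e,⟨e,e⟩⟩⟩⟩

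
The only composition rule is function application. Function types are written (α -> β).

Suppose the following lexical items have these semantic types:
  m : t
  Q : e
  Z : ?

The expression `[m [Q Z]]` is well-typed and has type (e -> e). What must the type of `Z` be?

(e -> (t -> (e -> e)))

[m [Q Z]] is required to be (e -> e). m : t cannot yield (e -> e) as functor, so [Q Z] : (t -> (e -> e)).
[Q Z] is required to be (t -> (e -> e)). Q : e cannot yield (t -> (e -> e)) as functor, so Z : (e -> (t -> (e -> e))).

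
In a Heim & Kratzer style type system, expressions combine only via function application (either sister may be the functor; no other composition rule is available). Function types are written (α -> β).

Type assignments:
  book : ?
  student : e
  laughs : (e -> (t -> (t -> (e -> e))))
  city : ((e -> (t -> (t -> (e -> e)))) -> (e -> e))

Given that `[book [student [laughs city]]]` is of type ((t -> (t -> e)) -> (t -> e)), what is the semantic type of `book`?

[book [student [laughs city]]] must have type ((t -> (t -> e)) -> (t -> e)). The sister [student [laughs city]] has type e; that is not a function onto ((t -> (t -> e)) -> (t -> e)), so book must be the functor, of type (e -> ((t -> (t -> e)) -> (t -> e))).

(e -> ((t -> (t -> e)) -> (t -> e)))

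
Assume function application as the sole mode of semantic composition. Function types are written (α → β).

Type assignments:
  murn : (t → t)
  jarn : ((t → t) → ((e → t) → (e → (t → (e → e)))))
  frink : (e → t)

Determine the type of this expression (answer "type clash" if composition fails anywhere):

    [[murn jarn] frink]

At [murn jarn], jarn : ((t → t) → ((e → t) → (e → (t → (e → e))))) takes murn : (t → t), giving ((e → t) → (e → (t → (e → e)))).
At [[murn jarn] frink], [murn jarn] : ((e → t) → (e → (t → (e → e)))) takes frink : (e → t), giving (e → (t → (e → e))).

(e → (t → (e → e)))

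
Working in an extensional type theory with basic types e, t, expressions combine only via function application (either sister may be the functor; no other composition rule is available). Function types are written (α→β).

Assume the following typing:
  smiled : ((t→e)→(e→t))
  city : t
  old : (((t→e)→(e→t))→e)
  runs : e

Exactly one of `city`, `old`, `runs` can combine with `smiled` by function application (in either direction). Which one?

old

city : t — no; smiled wants (t→e), and city wants nothing (atomic).
old — combines: old : (((t→e)→(e→t))→e) takes smiled : ((t→e)→(e→t)) as argument, giving e.
runs : e — no; smiled wants (t→e), and runs wants nothing (atomic).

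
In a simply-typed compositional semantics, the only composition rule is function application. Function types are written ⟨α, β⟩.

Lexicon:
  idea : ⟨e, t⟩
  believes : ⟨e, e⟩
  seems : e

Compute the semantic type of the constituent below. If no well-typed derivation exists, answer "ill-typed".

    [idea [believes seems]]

t

[believes seems]: functor believes : ⟨e, e⟩, argument seems : e; result e.
[idea [believes seems]]: functor idea : ⟨e, t⟩, argument [believes seems] : e; result t.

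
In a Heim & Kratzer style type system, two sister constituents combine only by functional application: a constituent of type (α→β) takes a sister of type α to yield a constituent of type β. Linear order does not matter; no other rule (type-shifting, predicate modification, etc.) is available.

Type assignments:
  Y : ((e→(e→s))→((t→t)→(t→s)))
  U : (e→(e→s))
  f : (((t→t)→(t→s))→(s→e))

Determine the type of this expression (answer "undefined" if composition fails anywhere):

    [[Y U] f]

(s→e)

[Y U]: functor Y : ((e→(e→s))→((t→t)→(t→s))), argument U : (e→(e→s)); result ((t→t)→(t→s)).
[[Y U] f]: functor f : (((t→t)→(t→s))→(s→e)), argument [Y U] : ((t→t)→(t→s)); result (s→e).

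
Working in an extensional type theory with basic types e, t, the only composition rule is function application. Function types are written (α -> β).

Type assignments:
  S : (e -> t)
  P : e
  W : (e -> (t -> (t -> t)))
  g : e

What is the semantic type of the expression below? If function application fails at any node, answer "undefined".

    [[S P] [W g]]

(t -> t)

[S P]: functor S : (e -> t), argument P : e; result t.
[W g]: functor W : (e -> (t -> (t -> t))), argument g : e; result (t -> (t -> t)).
[[S P] [W g]]: functor [W g] : (t -> (t -> t)), argument [S P] : t; result (t -> t).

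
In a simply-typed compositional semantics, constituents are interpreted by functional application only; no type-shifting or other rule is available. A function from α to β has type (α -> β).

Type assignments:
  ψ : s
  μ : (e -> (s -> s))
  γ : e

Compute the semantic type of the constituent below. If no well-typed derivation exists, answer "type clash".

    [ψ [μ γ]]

s

[μ γ]: functor μ : (e -> (s -> s)), argument γ : e; result (s -> s).
[ψ [μ γ]]: functor [μ γ] : (s -> s), argument ψ : s; result s.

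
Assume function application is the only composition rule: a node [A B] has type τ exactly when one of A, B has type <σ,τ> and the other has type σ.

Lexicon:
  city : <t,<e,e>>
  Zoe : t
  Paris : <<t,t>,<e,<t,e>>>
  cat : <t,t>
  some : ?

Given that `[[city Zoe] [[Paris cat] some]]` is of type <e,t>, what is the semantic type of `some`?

<<e,<t,e>>,<<e,e>,<e,t>>>

At [[city Zoe] [[Paris cat] some]] (required: <e,t>): [city Zoe] is <e,e>, which is not a function with range <e,t>; hence [[Paris cat] some] is the functor — type <<e,e>,<e,t>>.
At [[Paris cat] some] (required: <<e,e>,<e,t>>): [Paris cat] is <e,<t,e>>, which is not a function with range <<e,e>,<e,t>>; hence some is the functor — type <<e,<t,e>>,<<e,e>,<e,t>>>.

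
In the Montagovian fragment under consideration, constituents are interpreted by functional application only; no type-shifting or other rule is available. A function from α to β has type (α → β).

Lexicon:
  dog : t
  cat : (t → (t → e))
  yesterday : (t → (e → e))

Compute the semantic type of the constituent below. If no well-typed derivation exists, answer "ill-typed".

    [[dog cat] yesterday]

[dog cat]: cat is (t → (t → e)), dog is t; result (t → e).
At [[dog cat] yesterday]: neither (t → e) nor (t → (e → e)) can take the other as argument; the node is ill-typed.

ill-typed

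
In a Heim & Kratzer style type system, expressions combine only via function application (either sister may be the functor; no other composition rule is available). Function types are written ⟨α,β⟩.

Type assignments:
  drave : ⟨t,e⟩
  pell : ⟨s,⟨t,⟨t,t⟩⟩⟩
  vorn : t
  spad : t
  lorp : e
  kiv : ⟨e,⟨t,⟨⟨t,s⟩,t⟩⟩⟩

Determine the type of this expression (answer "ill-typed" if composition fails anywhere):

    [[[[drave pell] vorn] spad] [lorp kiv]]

[drave pell]: ⟨t,e⟩ with ⟨s,⟨t,⟨t,t⟩⟩⟩ — neither is a function whose domain matches the other; composition fails here.

ill-typed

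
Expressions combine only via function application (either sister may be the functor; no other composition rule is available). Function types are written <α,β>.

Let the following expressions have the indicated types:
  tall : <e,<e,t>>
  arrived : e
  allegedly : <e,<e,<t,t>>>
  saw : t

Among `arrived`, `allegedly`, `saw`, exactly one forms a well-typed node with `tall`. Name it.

arrived — combines: tall : <e,<e,t>> takes arrived : e as argument, giving <e,t>.
allegedly : <e,<e,<t,t>>> — no; tall wants e, and allegedly wants e.
saw : t — no; tall wants e, and saw wants nothing (atomic).

arrived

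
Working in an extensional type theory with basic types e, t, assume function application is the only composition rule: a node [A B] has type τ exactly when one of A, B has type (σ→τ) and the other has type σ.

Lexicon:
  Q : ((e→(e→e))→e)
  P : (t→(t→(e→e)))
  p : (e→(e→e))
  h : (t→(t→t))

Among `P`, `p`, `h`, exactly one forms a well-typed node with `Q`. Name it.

p

P : (t→(t→(e→e))) — Q needs (e→(e→e)); P needs t; neither fits.
p — combines: Q : ((e→(e→e))→e) takes p : (e→(e→e)) as argument, giving e.
h : (t→(t→t)) — Q needs (e→(e→e)); h needs t; neither fits.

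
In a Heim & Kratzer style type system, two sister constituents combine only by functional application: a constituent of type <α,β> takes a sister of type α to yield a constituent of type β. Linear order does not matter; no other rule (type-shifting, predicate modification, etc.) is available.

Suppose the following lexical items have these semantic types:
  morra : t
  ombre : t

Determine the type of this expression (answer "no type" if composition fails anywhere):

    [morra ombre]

no type

[morra ombre]: t with t — neither is a function whose domain matches the other; composition fails here.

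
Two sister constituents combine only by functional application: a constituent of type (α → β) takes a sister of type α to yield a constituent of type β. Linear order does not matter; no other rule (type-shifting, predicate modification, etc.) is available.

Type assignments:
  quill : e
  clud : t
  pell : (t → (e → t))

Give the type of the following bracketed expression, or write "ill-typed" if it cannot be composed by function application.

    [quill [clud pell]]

t

[clud pell] — pell of type (t → (e → t)) combines with clud of type t: type (e → t).
[quill [clud pell]] — [clud pell] of type (e → t) combines with quill of type e: type t.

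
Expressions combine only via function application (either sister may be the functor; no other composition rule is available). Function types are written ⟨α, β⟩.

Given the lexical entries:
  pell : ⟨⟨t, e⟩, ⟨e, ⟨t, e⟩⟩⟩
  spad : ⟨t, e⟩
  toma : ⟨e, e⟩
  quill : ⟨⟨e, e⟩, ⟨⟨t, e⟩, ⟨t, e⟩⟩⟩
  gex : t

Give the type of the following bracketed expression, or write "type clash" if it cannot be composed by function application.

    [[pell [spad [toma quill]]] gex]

type clash

[toma quill]: ⟨⟨e, e⟩, ⟨⟨t, e⟩, ⟨t, e⟩⟩⟩ applied to ⟨e, e⟩ yields ⟨⟨t, e⟩, ⟨t, e⟩⟩.
[spad [toma quill]]: ⟨⟨t, e⟩, ⟨t, e⟩⟩ applied to ⟨t, e⟩ yields ⟨t, e⟩.
[pell [spad [toma quill]]]: ⟨⟨t, e⟩, ⟨e, ⟨t, e⟩⟩⟩ applied to ⟨t, e⟩ yields ⟨e, ⟨t, e⟩⟩.
[[pell [spad [toma quill]]] gex]: ⟨e, ⟨t, e⟩⟩ with t — neither is a function whose domain matches the other; composition fails here.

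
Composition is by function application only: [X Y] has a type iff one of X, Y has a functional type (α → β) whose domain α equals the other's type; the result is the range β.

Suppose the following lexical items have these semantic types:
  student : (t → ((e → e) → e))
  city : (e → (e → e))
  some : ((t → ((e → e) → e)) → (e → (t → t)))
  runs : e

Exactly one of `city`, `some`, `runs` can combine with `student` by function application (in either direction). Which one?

city : (e → (e → e)) — student needs t; city needs e; neither fits.
some — combines: some : ((t → ((e → e) → e)) → (e → (t → t))) takes student : (t → ((e → e) → e)) as argument, giving (e → (t → t)).
runs : e — student needs t; runs needs nothing (atomic); neither fits.

some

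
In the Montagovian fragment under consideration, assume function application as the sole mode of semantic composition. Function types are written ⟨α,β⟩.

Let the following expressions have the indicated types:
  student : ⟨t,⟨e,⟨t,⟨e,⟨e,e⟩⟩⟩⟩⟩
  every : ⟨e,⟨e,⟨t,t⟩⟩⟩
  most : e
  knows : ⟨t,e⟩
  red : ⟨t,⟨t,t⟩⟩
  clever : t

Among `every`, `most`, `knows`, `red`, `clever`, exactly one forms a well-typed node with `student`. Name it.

clever

every : ⟨e,⟨e,⟨t,t⟩⟩⟩ — neither side's domain matches the other.
most : e — neither side's domain matches the other.
knows : ⟨t,e⟩ — neither side's domain matches the other.
red : ⟨t,⟨t,t⟩⟩ — neither side's domain matches the other.
clever — combines: student : ⟨t,⟨e,⟨t,⟨e,⟨e,e⟩⟩⟩⟩⟩ takes clever : t as argument, giving ⟨e,⟨t,⟨e,⟨e,e⟩⟩⟩⟩.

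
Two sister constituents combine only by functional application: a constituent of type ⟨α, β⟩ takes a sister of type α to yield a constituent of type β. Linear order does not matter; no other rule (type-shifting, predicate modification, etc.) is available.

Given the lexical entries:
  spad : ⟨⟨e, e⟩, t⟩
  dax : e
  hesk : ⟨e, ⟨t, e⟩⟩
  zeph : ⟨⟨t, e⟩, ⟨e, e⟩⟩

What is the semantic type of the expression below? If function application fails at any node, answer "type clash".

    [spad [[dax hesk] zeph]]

t

[dax hesk]: ⟨e, ⟨t, e⟩⟩ applied to e yields ⟨t, e⟩.
[[dax hesk] zeph]: ⟨⟨t, e⟩, ⟨e, e⟩⟩ applied to ⟨t, e⟩ yields ⟨e, e⟩.
[spad [[dax hesk] zeph]]: ⟨⟨e, e⟩, t⟩ applied to ⟨e, e⟩ yields t.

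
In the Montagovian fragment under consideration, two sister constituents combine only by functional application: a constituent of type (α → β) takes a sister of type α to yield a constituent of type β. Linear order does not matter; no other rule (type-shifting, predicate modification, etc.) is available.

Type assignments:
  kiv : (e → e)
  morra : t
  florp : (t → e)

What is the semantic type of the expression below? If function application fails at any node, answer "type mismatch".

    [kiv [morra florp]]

e

At [morra florp], florp : (t → e) takes morra : t, giving e.
At [kiv [morra florp]], kiv : (e → e) takes [morra florp] : e, giving e.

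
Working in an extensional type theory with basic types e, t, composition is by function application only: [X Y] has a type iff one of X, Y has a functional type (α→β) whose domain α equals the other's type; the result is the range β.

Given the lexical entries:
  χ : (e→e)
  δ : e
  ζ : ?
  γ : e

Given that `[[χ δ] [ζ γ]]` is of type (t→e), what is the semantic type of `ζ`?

(e→(e→(t→e)))

[[χ δ] [ζ γ]] must have type (t→e). The sister [χ δ] has type e; that is not a function onto (t→e), so [ζ γ] must be the functor, of type (e→(t→e)).
[ζ γ] must have type (e→(t→e)). The sister γ has type e; that is not a function onto (e→(t→e)), so ζ must be the functor, of type (e→(e→(t→e))).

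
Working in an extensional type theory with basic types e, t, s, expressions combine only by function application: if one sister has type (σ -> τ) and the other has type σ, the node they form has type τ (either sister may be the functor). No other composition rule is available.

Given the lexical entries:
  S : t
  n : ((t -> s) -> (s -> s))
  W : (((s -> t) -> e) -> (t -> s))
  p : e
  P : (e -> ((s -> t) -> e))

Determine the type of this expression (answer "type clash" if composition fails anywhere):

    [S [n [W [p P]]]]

type clash

[p P]: functor P : (e -> ((s -> t) -> e)), argument p : e; result ((s -> t) -> e).
[W [p P]]: functor W : (((s -> t) -> e) -> (t -> s)), argument [p P] : ((s -> t) -> e); result (t -> s).
[n [W [p P]]]: functor n : ((t -> s) -> (s -> s)), argument [W [p P]] : (t -> s); result (s -> s).
[S [n [W [p P]]]]: t with (s -> s) — neither is a function whose domain matches the other; composition fails here.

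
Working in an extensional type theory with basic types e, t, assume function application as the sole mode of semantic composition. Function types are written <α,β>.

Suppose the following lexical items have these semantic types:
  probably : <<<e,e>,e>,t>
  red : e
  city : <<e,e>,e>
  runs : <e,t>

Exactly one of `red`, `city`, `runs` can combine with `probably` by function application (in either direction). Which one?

city

red : e — no; probably wants <<e,e>,e>, and red wants nothing (atomic).
city — combines: probably : <<<e,e>,e>,t> takes city : <<e,e>,e> as argument, giving t.
runs : <e,t> — no; probably wants <<e,e>,e>, and runs wants e.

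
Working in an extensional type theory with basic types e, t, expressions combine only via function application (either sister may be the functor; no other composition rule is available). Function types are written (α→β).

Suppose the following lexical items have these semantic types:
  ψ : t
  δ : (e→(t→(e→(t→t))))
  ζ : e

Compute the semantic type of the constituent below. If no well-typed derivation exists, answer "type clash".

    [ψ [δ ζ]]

At [δ ζ], δ : (e→(t→(e→(t→t)))) takes ζ : e, giving (t→(e→(t→t))).
At [ψ [δ ζ]], [δ ζ] : (t→(e→(t→t))) takes ψ : t, giving (e→(t→t)).

(e→(t→t))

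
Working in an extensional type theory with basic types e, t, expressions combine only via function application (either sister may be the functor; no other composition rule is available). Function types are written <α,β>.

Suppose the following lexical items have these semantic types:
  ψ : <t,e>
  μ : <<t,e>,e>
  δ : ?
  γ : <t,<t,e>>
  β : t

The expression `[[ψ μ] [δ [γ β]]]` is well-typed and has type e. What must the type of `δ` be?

<<t,e>,<e,e>>

At [[ψ μ] [δ [γ β]]] (required: e): [ψ μ] is e, which is not a function with range e; hence [δ [γ β]] is the functor — type <e,e>.
At [δ [γ β]] (required: <e,e>): [γ β] is <t,e>, which is not a function with range <e,e>; hence δ is the functor — type <<t,e>,<e,e>>.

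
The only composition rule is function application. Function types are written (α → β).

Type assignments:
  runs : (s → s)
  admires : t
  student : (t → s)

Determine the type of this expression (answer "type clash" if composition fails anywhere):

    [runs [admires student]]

s

[admires student]: functor student : (t → s), argument admires : t; result s.
[runs [admires student]]: functor runs : (s → s), argument [admires student] : s; result s.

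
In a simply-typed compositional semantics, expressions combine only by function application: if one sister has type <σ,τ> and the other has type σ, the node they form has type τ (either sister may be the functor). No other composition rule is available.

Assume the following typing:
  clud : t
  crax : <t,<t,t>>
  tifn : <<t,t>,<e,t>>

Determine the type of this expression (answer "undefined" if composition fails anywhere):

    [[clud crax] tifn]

[clud crax]: crax is <t,<t,t>>, clud is t; result <t,t>.
[[clud crax] tifn]: tifn is <<t,t>,<e,t>>, [clud crax] is <t,t>; result <e,t>.

<e,t>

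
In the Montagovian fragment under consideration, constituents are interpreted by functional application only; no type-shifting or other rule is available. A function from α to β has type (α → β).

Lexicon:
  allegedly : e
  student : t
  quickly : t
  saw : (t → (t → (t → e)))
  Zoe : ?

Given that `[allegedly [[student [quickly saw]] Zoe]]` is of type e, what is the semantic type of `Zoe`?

At [allegedly [[student [quickly saw]] Zoe]] (required: e): allegedly is e, which is not a function with range e; hence [[student [quickly saw]] Zoe] is the functor — type (e → e).
At [[student [quickly saw]] Zoe] (required: (e → e)): [student [quickly saw]] is (t → e), which is not a function with range (e → e); hence Zoe is the functor — type ((t → e) → (e → e)).

((t → e) → (e → e))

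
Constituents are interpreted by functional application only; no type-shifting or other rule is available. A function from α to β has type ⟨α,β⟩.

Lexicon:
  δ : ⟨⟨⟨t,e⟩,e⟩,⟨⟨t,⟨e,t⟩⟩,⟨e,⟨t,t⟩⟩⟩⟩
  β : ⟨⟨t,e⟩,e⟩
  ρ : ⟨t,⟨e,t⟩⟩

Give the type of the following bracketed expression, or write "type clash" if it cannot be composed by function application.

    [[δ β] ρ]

[δ β]: functor δ : ⟨⟨⟨t,e⟩,e⟩,⟨⟨t,⟨e,t⟩⟩,⟨e,⟨t,t⟩⟩⟩⟩, argument β : ⟨⟨t,e⟩,e⟩; result ⟨⟨t,⟨e,t⟩⟩,⟨e,⟨t,t⟩⟩⟩.
[[δ β] ρ]: functor [δ β] : ⟨⟨t,⟨e,t⟩⟩,⟨e,⟨t,t⟩⟩⟩, argument ρ : ⟨t,⟨e,t⟩⟩; result ⟨e,⟨t,t⟩⟩.

⟨e,⟨t,t⟩⟩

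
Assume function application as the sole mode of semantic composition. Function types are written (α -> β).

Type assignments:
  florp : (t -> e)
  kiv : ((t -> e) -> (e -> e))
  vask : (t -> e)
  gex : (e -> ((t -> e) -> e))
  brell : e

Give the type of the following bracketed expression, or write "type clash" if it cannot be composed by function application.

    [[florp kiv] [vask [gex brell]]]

[florp kiv]: functor kiv : ((t -> e) -> (e -> e)), argument florp : (t -> e); result (e -> e).
[gex brell]: functor gex : (e -> ((t -> e) -> e)), argument brell : e; result ((t -> e) -> e).
[vask [gex brell]]: functor [gex brell] : ((t -> e) -> e), argument vask : (t -> e); result e.
[[florp kiv] [vask [gex brell]]]: functor [florp kiv] : (e -> e), argument [vask [gex brell]] : e; result e.

e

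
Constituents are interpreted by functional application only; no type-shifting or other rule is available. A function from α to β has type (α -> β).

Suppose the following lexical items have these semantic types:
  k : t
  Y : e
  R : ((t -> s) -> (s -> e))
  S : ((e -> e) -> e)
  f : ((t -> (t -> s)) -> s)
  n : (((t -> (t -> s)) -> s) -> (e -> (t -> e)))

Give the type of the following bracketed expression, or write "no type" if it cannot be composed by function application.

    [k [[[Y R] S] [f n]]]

no type

At [Y R]: neither e nor ((t -> s) -> (s -> e)) can take the other as argument; the node is ill-typed.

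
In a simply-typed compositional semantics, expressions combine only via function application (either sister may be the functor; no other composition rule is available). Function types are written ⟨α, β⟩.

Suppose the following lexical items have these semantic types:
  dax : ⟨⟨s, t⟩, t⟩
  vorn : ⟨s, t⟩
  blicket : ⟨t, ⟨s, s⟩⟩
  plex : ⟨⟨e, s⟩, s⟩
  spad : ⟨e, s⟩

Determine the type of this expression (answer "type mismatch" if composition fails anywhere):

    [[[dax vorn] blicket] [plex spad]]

At [dax vorn], dax : ⟨⟨s, t⟩, t⟩ takes vorn : ⟨s, t⟩, giving t.
At [[dax vorn] blicket], blicket : ⟨t, ⟨s, s⟩⟩ takes [dax vorn] : t, giving ⟨s, s⟩.
At [plex spad], plex : ⟨⟨e, s⟩, s⟩ takes spad : ⟨e, s⟩, giving s.
At [[[dax vorn] blicket] [plex spad]], [[dax vorn] blicket] : ⟨s, s⟩ takes [plex spad] : s, giving s.

s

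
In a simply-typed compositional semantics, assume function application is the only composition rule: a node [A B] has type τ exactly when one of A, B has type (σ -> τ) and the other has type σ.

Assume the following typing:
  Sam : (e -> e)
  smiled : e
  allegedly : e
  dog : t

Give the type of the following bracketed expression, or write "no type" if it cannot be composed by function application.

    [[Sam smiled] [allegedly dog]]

no type

[Sam smiled]: Sam is (e -> e), smiled is e; result e.
[allegedly dog]: e with t — neither is a function whose domain matches the other; composition fails here.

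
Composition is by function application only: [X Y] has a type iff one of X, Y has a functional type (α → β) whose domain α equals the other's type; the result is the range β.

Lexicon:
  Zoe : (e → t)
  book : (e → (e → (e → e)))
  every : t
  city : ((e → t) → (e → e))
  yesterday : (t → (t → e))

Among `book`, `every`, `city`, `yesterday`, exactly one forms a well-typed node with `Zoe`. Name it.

city

book : (e → (e → (e → e))) — neither side's domain matches the other.
every : t — neither side's domain matches the other.
city — combines: city : ((e → t) → (e → e)) takes Zoe : (e → t) as argument, giving (e → e).
yesterday : (t → (t → e)) — neither side's domain matches the other.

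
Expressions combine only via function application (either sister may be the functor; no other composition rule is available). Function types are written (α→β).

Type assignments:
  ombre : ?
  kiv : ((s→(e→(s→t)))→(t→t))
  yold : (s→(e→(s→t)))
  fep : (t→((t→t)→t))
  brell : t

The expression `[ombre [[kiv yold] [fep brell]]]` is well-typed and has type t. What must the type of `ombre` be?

(t→t)

For [ombre [[kiv yold] [fep brell]]] to have type t with [[kiv yold] [fep brell]] of type t, ombre must be the function: ombre : (t→t).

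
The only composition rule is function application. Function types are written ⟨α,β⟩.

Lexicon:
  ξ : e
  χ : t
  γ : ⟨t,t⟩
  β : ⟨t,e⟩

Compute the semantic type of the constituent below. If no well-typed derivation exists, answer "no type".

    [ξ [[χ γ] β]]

[χ γ]: functor γ : ⟨t,t⟩, argument χ : t; result t.
[[χ γ] β]: functor β : ⟨t,e⟩, argument [χ γ] : t; result e.
At [ξ [[χ γ] β]]: neither e nor e can take the other as argument; the node is ill-typed.

no type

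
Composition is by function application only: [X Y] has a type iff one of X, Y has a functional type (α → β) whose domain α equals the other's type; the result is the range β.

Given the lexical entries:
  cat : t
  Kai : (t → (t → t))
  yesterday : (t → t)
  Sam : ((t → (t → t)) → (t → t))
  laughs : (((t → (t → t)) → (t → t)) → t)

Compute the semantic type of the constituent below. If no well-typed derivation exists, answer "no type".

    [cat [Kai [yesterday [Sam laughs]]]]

t

[Sam laughs] — laughs of type (((t → (t → t)) → (t → t)) → t) combines with Sam of type ((t → (t → t)) → (t → t)): type t.
[yesterday [Sam laughs]] — yesterday of type (t → t) combines with [Sam laughs] of type t: type t.
[Kai [yesterday [Sam laughs]]] — Kai of type (t → (t → t)) combines with [yesterday [Sam laughs]] of type t: type (t → t).
[cat [Kai [yesterday [Sam laughs]]]] — [Kai [yesterday [Sam laughs]]] of type (t → t) combines with cat of type t: type t.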